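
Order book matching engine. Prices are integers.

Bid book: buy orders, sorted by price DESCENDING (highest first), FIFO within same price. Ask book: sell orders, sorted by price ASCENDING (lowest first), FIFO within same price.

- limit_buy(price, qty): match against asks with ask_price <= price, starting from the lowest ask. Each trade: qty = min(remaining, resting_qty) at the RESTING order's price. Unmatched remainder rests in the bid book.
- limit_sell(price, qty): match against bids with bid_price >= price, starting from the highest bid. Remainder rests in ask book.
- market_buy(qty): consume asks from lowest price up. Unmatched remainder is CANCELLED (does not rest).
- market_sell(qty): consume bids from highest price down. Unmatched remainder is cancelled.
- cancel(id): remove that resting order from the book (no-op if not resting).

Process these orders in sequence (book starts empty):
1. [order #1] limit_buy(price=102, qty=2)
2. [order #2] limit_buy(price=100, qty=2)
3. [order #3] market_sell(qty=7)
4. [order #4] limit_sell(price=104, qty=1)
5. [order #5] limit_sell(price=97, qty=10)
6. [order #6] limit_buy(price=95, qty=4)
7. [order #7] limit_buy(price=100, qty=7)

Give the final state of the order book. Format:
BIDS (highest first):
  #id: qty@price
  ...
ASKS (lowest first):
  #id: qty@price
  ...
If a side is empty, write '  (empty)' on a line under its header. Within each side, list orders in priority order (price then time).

Answer: BIDS (highest first):
  #6: 4@95
ASKS (lowest first):
  #5: 3@97
  #4: 1@104

Derivation:
After op 1 [order #1] limit_buy(price=102, qty=2): fills=none; bids=[#1:2@102] asks=[-]
After op 2 [order #2] limit_buy(price=100, qty=2): fills=none; bids=[#1:2@102 #2:2@100] asks=[-]
After op 3 [order #3] market_sell(qty=7): fills=#1x#3:2@102 #2x#3:2@100; bids=[-] asks=[-]
After op 4 [order #4] limit_sell(price=104, qty=1): fills=none; bids=[-] asks=[#4:1@104]
After op 5 [order #5] limit_sell(price=97, qty=10): fills=none; bids=[-] asks=[#5:10@97 #4:1@104]
After op 6 [order #6] limit_buy(price=95, qty=4): fills=none; bids=[#6:4@95] asks=[#5:10@97 #4:1@104]
After op 7 [order #7] limit_buy(price=100, qty=7): fills=#7x#5:7@97; bids=[#6:4@95] asks=[#5:3@97 #4:1@104]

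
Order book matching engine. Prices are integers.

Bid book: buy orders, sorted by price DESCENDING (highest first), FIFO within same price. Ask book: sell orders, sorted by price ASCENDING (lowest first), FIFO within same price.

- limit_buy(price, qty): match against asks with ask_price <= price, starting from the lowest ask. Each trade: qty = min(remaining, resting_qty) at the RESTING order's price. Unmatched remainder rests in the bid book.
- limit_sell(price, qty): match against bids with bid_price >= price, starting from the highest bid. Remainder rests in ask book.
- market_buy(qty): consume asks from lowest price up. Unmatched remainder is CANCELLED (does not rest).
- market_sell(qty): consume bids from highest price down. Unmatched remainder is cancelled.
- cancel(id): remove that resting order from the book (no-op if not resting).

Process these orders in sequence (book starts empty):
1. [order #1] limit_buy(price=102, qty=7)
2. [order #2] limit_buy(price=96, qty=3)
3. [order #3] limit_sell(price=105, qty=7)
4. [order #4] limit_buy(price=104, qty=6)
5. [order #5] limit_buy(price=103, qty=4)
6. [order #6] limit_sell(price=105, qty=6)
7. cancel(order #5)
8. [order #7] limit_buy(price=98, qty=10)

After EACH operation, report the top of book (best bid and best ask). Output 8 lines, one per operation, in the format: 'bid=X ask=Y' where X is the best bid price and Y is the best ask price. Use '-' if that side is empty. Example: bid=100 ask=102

After op 1 [order #1] limit_buy(price=102, qty=7): fills=none; bids=[#1:7@102] asks=[-]
After op 2 [order #2] limit_buy(price=96, qty=3): fills=none; bids=[#1:7@102 #2:3@96] asks=[-]
After op 3 [order #3] limit_sell(price=105, qty=7): fills=none; bids=[#1:7@102 #2:3@96] asks=[#3:7@105]
After op 4 [order #4] limit_buy(price=104, qty=6): fills=none; bids=[#4:6@104 #1:7@102 #2:3@96] asks=[#3:7@105]
After op 5 [order #5] limit_buy(price=103, qty=4): fills=none; bids=[#4:6@104 #5:4@103 #1:7@102 #2:3@96] asks=[#3:7@105]
After op 6 [order #6] limit_sell(price=105, qty=6): fills=none; bids=[#4:6@104 #5:4@103 #1:7@102 #2:3@96] asks=[#3:7@105 #6:6@105]
After op 7 cancel(order #5): fills=none; bids=[#4:6@104 #1:7@102 #2:3@96] asks=[#3:7@105 #6:6@105]
After op 8 [order #7] limit_buy(price=98, qty=10): fills=none; bids=[#4:6@104 #1:7@102 #7:10@98 #2:3@96] asks=[#3:7@105 #6:6@105]

Answer: bid=102 ask=-
bid=102 ask=-
bid=102 ask=105
bid=104 ask=105
bid=104 ask=105
bid=104 ask=105
bid=104 ask=105
bid=104 ask=105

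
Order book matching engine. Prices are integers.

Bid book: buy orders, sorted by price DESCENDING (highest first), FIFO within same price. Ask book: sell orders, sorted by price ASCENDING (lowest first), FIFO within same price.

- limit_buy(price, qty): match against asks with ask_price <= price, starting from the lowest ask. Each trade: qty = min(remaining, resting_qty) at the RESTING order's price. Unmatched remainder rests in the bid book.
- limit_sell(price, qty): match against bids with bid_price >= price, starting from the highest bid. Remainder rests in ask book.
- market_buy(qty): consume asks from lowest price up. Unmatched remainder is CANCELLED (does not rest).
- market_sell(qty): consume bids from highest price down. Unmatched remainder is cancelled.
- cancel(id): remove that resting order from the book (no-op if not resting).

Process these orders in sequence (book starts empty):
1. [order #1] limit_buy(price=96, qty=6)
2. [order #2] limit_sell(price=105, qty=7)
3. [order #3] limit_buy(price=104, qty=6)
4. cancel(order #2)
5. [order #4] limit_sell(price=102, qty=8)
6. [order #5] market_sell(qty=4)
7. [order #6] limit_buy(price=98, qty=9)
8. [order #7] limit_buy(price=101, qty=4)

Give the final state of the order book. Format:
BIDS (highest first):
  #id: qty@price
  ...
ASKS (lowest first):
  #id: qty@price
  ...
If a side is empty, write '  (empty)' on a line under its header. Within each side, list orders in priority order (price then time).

After op 1 [order #1] limit_buy(price=96, qty=6): fills=none; bids=[#1:6@96] asks=[-]
After op 2 [order #2] limit_sell(price=105, qty=7): fills=none; bids=[#1:6@96] asks=[#2:7@105]
After op 3 [order #3] limit_buy(price=104, qty=6): fills=none; bids=[#3:6@104 #1:6@96] asks=[#2:7@105]
After op 4 cancel(order #2): fills=none; bids=[#3:6@104 #1:6@96] asks=[-]
After op 5 [order #4] limit_sell(price=102, qty=8): fills=#3x#4:6@104; bids=[#1:6@96] asks=[#4:2@102]
After op 6 [order #5] market_sell(qty=4): fills=#1x#5:4@96; bids=[#1:2@96] asks=[#4:2@102]
After op 7 [order #6] limit_buy(price=98, qty=9): fills=none; bids=[#6:9@98 #1:2@96] asks=[#4:2@102]
After op 8 [order #7] limit_buy(price=101, qty=4): fills=none; bids=[#7:4@101 #6:9@98 #1:2@96] asks=[#4:2@102]

Answer: BIDS (highest first):
  #7: 4@101
  #6: 9@98
  #1: 2@96
ASKS (lowest first):
  #4: 2@102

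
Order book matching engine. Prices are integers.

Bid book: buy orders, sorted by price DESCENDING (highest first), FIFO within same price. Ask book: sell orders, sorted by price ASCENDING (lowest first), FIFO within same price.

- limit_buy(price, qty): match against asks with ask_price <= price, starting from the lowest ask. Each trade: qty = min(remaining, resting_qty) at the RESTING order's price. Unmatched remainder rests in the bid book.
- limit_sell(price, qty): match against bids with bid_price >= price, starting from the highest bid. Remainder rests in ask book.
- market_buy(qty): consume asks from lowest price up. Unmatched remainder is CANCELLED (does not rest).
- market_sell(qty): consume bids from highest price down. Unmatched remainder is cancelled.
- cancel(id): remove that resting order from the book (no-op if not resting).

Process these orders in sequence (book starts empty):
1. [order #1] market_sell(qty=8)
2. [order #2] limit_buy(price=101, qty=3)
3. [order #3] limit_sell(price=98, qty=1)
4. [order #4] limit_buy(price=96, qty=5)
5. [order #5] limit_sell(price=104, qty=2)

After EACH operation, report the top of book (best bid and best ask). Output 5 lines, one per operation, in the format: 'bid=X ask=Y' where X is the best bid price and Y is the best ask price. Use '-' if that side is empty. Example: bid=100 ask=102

After op 1 [order #1] market_sell(qty=8): fills=none; bids=[-] asks=[-]
After op 2 [order #2] limit_buy(price=101, qty=3): fills=none; bids=[#2:3@101] asks=[-]
After op 3 [order #3] limit_sell(price=98, qty=1): fills=#2x#3:1@101; bids=[#2:2@101] asks=[-]
After op 4 [order #4] limit_buy(price=96, qty=5): fills=none; bids=[#2:2@101 #4:5@96] asks=[-]
After op 5 [order #5] limit_sell(price=104, qty=2): fills=none; bids=[#2:2@101 #4:5@96] asks=[#5:2@104]

Answer: bid=- ask=-
bid=101 ask=-
bid=101 ask=-
bid=101 ask=-
bid=101 ask=104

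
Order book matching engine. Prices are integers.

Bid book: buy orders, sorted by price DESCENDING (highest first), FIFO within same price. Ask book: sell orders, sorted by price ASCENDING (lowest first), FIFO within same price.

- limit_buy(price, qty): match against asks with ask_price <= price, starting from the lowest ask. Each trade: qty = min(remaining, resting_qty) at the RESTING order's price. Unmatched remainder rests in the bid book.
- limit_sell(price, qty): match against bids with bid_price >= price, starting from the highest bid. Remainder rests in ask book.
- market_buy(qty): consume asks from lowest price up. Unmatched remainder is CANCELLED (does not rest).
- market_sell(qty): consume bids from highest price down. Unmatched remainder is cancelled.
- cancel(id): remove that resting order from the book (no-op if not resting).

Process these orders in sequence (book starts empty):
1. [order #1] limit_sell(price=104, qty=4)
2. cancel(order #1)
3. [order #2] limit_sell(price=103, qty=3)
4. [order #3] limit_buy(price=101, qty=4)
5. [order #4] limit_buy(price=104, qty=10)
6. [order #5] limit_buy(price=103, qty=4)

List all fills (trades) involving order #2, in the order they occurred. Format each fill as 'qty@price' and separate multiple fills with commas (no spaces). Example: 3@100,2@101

After op 1 [order #1] limit_sell(price=104, qty=4): fills=none; bids=[-] asks=[#1:4@104]
After op 2 cancel(order #1): fills=none; bids=[-] asks=[-]
After op 3 [order #2] limit_sell(price=103, qty=3): fills=none; bids=[-] asks=[#2:3@103]
After op 4 [order #3] limit_buy(price=101, qty=4): fills=none; bids=[#3:4@101] asks=[#2:3@103]
After op 5 [order #4] limit_buy(price=104, qty=10): fills=#4x#2:3@103; bids=[#4:7@104 #3:4@101] asks=[-]
After op 6 [order #5] limit_buy(price=103, qty=4): fills=none; bids=[#4:7@104 #5:4@103 #3:4@101] asks=[-]

Answer: 3@103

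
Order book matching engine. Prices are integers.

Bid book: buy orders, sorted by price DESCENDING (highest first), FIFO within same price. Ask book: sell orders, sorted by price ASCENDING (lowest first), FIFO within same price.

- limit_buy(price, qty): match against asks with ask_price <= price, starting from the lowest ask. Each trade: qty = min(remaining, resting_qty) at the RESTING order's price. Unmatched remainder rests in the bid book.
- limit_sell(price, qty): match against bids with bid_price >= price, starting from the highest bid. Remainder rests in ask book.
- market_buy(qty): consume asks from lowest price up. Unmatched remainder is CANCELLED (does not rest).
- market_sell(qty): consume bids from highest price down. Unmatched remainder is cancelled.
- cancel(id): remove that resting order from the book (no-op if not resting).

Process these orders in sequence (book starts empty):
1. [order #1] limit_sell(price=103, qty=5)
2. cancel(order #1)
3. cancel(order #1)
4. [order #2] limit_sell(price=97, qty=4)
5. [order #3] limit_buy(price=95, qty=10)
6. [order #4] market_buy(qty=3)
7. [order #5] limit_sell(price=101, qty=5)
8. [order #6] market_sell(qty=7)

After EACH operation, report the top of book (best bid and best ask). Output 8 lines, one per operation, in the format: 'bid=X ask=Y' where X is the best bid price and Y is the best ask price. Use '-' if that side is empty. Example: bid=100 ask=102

Answer: bid=- ask=103
bid=- ask=-
bid=- ask=-
bid=- ask=97
bid=95 ask=97
bid=95 ask=97
bid=95 ask=97
bid=95 ask=97

Derivation:
After op 1 [order #1] limit_sell(price=103, qty=5): fills=none; bids=[-] asks=[#1:5@103]
After op 2 cancel(order #1): fills=none; bids=[-] asks=[-]
After op 3 cancel(order #1): fills=none; bids=[-] asks=[-]
After op 4 [order #2] limit_sell(price=97, qty=4): fills=none; bids=[-] asks=[#2:4@97]
After op 5 [order #3] limit_buy(price=95, qty=10): fills=none; bids=[#3:10@95] asks=[#2:4@97]
After op 6 [order #4] market_buy(qty=3): fills=#4x#2:3@97; bids=[#3:10@95] asks=[#2:1@97]
After op 7 [order #5] limit_sell(price=101, qty=5): fills=none; bids=[#3:10@95] asks=[#2:1@97 #5:5@101]
After op 8 [order #6] market_sell(qty=7): fills=#3x#6:7@95; bids=[#3:3@95] asks=[#2:1@97 #5:5@101]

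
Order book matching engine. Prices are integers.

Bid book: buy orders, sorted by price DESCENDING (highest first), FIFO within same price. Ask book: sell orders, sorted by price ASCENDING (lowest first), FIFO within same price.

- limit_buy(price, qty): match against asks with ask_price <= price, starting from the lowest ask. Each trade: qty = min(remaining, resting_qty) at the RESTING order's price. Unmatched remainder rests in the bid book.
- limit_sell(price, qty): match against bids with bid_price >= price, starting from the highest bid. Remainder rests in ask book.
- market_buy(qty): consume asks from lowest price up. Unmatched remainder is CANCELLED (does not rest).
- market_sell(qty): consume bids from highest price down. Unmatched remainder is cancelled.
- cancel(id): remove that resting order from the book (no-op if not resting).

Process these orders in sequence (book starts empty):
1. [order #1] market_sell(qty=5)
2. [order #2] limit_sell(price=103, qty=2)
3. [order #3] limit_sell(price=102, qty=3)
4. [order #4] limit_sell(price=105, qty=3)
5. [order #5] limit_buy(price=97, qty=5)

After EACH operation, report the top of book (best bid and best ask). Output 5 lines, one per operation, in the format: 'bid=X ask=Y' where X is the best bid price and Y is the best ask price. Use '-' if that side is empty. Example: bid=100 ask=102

After op 1 [order #1] market_sell(qty=5): fills=none; bids=[-] asks=[-]
After op 2 [order #2] limit_sell(price=103, qty=2): fills=none; bids=[-] asks=[#2:2@103]
After op 3 [order #3] limit_sell(price=102, qty=3): fills=none; bids=[-] asks=[#3:3@102 #2:2@103]
After op 4 [order #4] limit_sell(price=105, qty=3): fills=none; bids=[-] asks=[#3:3@102 #2:2@103 #4:3@105]
After op 5 [order #5] limit_buy(price=97, qty=5): fills=none; bids=[#5:5@97] asks=[#3:3@102 #2:2@103 #4:3@105]

Answer: bid=- ask=-
bid=- ask=103
bid=- ask=102
bid=- ask=102
bid=97 ask=102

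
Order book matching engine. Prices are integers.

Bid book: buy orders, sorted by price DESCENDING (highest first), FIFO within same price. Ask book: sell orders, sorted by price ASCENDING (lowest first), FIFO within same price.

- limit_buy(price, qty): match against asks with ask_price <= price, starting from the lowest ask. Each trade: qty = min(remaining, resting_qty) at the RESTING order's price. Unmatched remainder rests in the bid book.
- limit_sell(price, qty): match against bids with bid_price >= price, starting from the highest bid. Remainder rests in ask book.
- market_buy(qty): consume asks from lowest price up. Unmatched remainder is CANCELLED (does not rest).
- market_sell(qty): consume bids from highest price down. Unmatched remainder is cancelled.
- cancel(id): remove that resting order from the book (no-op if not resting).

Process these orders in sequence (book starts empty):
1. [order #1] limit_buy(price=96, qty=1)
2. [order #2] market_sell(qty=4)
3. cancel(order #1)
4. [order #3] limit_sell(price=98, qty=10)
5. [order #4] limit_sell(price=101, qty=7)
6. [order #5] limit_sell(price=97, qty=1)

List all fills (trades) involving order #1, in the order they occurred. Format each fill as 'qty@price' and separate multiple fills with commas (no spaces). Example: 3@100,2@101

Answer: 1@96

Derivation:
After op 1 [order #1] limit_buy(price=96, qty=1): fills=none; bids=[#1:1@96] asks=[-]
After op 2 [order #2] market_sell(qty=4): fills=#1x#2:1@96; bids=[-] asks=[-]
After op 3 cancel(order #1): fills=none; bids=[-] asks=[-]
After op 4 [order #3] limit_sell(price=98, qty=10): fills=none; bids=[-] asks=[#3:10@98]
After op 5 [order #4] limit_sell(price=101, qty=7): fills=none; bids=[-] asks=[#3:10@98 #4:7@101]
After op 6 [order #5] limit_sell(price=97, qty=1): fills=none; bids=[-] asks=[#5:1@97 #3:10@98 #4:7@101]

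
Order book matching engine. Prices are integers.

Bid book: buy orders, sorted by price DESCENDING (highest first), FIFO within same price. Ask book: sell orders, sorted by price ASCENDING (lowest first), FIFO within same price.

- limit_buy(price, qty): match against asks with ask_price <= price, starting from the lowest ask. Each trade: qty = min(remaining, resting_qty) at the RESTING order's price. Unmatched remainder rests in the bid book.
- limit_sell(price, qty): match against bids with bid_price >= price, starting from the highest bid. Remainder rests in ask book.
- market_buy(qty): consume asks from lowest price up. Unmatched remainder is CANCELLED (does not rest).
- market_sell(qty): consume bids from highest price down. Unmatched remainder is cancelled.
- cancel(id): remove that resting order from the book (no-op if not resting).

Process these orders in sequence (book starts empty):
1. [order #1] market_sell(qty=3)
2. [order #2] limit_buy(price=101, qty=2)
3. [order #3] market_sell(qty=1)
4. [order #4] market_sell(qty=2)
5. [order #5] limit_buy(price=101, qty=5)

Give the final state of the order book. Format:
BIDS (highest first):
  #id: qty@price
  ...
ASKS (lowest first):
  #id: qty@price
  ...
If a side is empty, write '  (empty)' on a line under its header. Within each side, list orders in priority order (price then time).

Answer: BIDS (highest first):
  #5: 5@101
ASKS (lowest first):
  (empty)

Derivation:
After op 1 [order #1] market_sell(qty=3): fills=none; bids=[-] asks=[-]
After op 2 [order #2] limit_buy(price=101, qty=2): fills=none; bids=[#2:2@101] asks=[-]
After op 3 [order #3] market_sell(qty=1): fills=#2x#3:1@101; bids=[#2:1@101] asks=[-]
After op 4 [order #4] market_sell(qty=2): fills=#2x#4:1@101; bids=[-] asks=[-]
After op 5 [order #5] limit_buy(price=101, qty=5): fills=none; bids=[#5:5@101] asks=[-]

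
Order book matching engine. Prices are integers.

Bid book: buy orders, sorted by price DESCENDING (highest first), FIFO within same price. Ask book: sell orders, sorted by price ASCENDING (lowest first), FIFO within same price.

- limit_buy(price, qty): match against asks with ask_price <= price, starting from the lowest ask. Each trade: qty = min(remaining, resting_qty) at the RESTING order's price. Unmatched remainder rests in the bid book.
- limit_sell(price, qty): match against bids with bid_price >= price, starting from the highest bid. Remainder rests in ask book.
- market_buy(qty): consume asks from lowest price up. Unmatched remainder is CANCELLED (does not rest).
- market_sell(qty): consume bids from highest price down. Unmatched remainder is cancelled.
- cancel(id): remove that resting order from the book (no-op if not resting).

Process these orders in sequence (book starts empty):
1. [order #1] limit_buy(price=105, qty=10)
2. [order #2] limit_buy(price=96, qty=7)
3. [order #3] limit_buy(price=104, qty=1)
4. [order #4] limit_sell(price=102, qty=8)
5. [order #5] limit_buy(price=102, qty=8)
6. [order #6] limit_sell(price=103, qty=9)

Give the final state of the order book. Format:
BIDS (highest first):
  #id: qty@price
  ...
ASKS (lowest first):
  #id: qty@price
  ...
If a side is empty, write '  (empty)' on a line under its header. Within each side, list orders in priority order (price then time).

After op 1 [order #1] limit_buy(price=105, qty=10): fills=none; bids=[#1:10@105] asks=[-]
After op 2 [order #2] limit_buy(price=96, qty=7): fills=none; bids=[#1:10@105 #2:7@96] asks=[-]
After op 3 [order #3] limit_buy(price=104, qty=1): fills=none; bids=[#1:10@105 #3:1@104 #2:7@96] asks=[-]
After op 4 [order #4] limit_sell(price=102, qty=8): fills=#1x#4:8@105; bids=[#1:2@105 #3:1@104 #2:7@96] asks=[-]
After op 5 [order #5] limit_buy(price=102, qty=8): fills=none; bids=[#1:2@105 #3:1@104 #5:8@102 #2:7@96] asks=[-]
After op 6 [order #6] limit_sell(price=103, qty=9): fills=#1x#6:2@105 #3x#6:1@104; bids=[#5:8@102 #2:7@96] asks=[#6:6@103]

Answer: BIDS (highest first):
  #5: 8@102
  #2: 7@96
ASKS (lowest first):
  #6: 6@103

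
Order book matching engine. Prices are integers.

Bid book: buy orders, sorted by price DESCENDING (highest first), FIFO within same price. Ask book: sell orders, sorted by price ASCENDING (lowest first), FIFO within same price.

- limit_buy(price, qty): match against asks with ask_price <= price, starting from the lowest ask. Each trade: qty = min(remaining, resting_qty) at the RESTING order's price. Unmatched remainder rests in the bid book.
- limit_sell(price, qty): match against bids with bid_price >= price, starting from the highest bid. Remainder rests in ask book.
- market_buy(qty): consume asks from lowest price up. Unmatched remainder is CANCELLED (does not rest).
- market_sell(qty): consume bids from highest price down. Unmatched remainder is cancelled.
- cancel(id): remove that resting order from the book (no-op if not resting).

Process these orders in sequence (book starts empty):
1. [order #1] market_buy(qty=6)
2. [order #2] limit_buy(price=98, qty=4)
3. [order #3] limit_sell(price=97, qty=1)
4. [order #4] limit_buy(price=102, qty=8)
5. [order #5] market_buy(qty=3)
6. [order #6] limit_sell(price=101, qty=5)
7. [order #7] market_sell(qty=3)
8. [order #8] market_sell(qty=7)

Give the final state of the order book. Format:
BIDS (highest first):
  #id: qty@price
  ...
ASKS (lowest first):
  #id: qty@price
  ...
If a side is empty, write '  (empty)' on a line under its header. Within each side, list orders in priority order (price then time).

Answer: BIDS (highest first):
  (empty)
ASKS (lowest first):
  (empty)

Derivation:
After op 1 [order #1] market_buy(qty=6): fills=none; bids=[-] asks=[-]
After op 2 [order #2] limit_buy(price=98, qty=4): fills=none; bids=[#2:4@98] asks=[-]
After op 3 [order #3] limit_sell(price=97, qty=1): fills=#2x#3:1@98; bids=[#2:3@98] asks=[-]
After op 4 [order #4] limit_buy(price=102, qty=8): fills=none; bids=[#4:8@102 #2:3@98] asks=[-]
After op 5 [order #5] market_buy(qty=3): fills=none; bids=[#4:8@102 #2:3@98] asks=[-]
After op 6 [order #6] limit_sell(price=101, qty=5): fills=#4x#6:5@102; bids=[#4:3@102 #2:3@98] asks=[-]
After op 7 [order #7] market_sell(qty=3): fills=#4x#7:3@102; bids=[#2:3@98] asks=[-]
After op 8 [order #8] market_sell(qty=7): fills=#2x#8:3@98; bids=[-] asks=[-]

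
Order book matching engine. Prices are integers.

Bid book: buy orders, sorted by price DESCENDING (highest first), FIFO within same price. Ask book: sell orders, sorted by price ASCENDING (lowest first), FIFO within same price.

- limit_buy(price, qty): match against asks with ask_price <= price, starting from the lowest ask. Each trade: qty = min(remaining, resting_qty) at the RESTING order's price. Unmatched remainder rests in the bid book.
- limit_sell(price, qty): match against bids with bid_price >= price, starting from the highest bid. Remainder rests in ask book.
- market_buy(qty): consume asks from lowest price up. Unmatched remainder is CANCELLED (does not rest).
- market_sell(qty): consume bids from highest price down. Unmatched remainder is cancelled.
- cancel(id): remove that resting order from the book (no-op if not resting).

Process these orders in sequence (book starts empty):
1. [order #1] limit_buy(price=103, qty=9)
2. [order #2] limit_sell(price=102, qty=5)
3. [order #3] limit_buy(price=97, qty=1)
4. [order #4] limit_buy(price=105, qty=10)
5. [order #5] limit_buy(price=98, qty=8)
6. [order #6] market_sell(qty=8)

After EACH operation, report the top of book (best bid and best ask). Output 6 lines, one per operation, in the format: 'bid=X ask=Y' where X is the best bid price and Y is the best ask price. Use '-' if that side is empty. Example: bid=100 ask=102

Answer: bid=103 ask=-
bid=103 ask=-
bid=103 ask=-
bid=105 ask=-
bid=105 ask=-
bid=105 ask=-

Derivation:
After op 1 [order #1] limit_buy(price=103, qty=9): fills=none; bids=[#1:9@103] asks=[-]
After op 2 [order #2] limit_sell(price=102, qty=5): fills=#1x#2:5@103; bids=[#1:4@103] asks=[-]
After op 3 [order #3] limit_buy(price=97, qty=1): fills=none; bids=[#1:4@103 #3:1@97] asks=[-]
After op 4 [order #4] limit_buy(price=105, qty=10): fills=none; bids=[#4:10@105 #1:4@103 #3:1@97] asks=[-]
After op 5 [order #5] limit_buy(price=98, qty=8): fills=none; bids=[#4:10@105 #1:4@103 #5:8@98 #3:1@97] asks=[-]
After op 6 [order #6] market_sell(qty=8): fills=#4x#6:8@105; bids=[#4:2@105 #1:4@103 #5:8@98 #3:1@97] asks=[-]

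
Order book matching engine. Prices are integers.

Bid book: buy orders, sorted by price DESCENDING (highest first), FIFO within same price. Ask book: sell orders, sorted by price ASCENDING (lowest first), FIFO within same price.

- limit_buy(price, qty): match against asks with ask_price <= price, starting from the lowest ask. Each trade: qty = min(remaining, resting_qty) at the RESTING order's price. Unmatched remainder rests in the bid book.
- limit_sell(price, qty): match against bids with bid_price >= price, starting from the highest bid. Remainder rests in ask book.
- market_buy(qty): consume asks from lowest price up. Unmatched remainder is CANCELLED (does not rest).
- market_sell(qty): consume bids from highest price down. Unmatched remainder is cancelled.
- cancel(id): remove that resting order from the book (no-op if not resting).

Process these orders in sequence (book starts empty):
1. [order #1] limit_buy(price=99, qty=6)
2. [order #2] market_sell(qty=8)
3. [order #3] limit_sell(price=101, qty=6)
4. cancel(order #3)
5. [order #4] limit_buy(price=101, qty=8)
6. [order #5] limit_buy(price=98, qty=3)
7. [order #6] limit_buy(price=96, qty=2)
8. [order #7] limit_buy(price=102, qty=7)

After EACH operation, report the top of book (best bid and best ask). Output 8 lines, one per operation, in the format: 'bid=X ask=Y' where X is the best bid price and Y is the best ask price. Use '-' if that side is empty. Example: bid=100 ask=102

Answer: bid=99 ask=-
bid=- ask=-
bid=- ask=101
bid=- ask=-
bid=101 ask=-
bid=101 ask=-
bid=101 ask=-
bid=102 ask=-

Derivation:
After op 1 [order #1] limit_buy(price=99, qty=6): fills=none; bids=[#1:6@99] asks=[-]
After op 2 [order #2] market_sell(qty=8): fills=#1x#2:6@99; bids=[-] asks=[-]
After op 3 [order #3] limit_sell(price=101, qty=6): fills=none; bids=[-] asks=[#3:6@101]
After op 4 cancel(order #3): fills=none; bids=[-] asks=[-]
After op 5 [order #4] limit_buy(price=101, qty=8): fills=none; bids=[#4:8@101] asks=[-]
After op 6 [order #5] limit_buy(price=98, qty=3): fills=none; bids=[#4:8@101 #5:3@98] asks=[-]
After op 7 [order #6] limit_buy(price=96, qty=2): fills=none; bids=[#4:8@101 #5:3@98 #6:2@96] asks=[-]
After op 8 [order #7] limit_buy(price=102, qty=7): fills=none; bids=[#7:7@102 #4:8@101 #5:3@98 #6:2@96] asks=[-]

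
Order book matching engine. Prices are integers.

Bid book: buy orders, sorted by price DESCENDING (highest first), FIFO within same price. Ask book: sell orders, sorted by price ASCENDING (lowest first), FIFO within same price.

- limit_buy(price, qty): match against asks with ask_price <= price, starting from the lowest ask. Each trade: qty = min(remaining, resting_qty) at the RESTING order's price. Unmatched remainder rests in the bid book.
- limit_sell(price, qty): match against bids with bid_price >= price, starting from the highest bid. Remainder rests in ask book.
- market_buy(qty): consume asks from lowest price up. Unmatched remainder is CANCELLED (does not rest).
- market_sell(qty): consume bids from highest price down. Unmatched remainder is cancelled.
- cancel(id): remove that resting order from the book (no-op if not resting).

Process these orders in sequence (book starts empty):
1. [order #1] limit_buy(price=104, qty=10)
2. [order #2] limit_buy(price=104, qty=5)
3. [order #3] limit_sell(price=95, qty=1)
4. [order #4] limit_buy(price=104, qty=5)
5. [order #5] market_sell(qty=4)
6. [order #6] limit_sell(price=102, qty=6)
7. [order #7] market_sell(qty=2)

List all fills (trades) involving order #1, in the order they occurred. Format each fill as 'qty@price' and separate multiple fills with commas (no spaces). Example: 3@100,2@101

Answer: 1@104,4@104,5@104

Derivation:
After op 1 [order #1] limit_buy(price=104, qty=10): fills=none; bids=[#1:10@104] asks=[-]
After op 2 [order #2] limit_buy(price=104, qty=5): fills=none; bids=[#1:10@104 #2:5@104] asks=[-]
After op 3 [order #3] limit_sell(price=95, qty=1): fills=#1x#3:1@104; bids=[#1:9@104 #2:5@104] asks=[-]
After op 4 [order #4] limit_buy(price=104, qty=5): fills=none; bids=[#1:9@104 #2:5@104 #4:5@104] asks=[-]
After op 5 [order #5] market_sell(qty=4): fills=#1x#5:4@104; bids=[#1:5@104 #2:5@104 #4:5@104] asks=[-]
After op 6 [order #6] limit_sell(price=102, qty=6): fills=#1x#6:5@104 #2x#6:1@104; bids=[#2:4@104 #4:5@104] asks=[-]
After op 7 [order #7] market_sell(qty=2): fills=#2x#7:2@104; bids=[#2:2@104 #4:5@104] asks=[-]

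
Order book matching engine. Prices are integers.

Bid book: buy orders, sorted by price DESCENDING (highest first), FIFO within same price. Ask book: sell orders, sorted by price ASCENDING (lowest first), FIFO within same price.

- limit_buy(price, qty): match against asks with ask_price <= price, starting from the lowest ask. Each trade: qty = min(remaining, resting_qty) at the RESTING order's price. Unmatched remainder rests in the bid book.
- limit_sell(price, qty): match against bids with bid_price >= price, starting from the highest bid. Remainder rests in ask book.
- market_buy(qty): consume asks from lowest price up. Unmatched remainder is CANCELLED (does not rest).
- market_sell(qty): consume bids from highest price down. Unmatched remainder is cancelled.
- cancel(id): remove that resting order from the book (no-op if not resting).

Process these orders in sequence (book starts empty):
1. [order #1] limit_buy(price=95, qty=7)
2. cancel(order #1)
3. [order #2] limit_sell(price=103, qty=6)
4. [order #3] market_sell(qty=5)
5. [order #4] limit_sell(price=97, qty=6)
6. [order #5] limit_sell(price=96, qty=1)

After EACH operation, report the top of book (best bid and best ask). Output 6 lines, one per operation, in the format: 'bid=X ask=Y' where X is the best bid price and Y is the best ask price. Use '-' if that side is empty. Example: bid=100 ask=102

Answer: bid=95 ask=-
bid=- ask=-
bid=- ask=103
bid=- ask=103
bid=- ask=97
bid=- ask=96

Derivation:
After op 1 [order #1] limit_buy(price=95, qty=7): fills=none; bids=[#1:7@95] asks=[-]
After op 2 cancel(order #1): fills=none; bids=[-] asks=[-]
After op 3 [order #2] limit_sell(price=103, qty=6): fills=none; bids=[-] asks=[#2:6@103]
After op 4 [order #3] market_sell(qty=5): fills=none; bids=[-] asks=[#2:6@103]
After op 5 [order #4] limit_sell(price=97, qty=6): fills=none; bids=[-] asks=[#4:6@97 #2:6@103]
After op 6 [order #5] limit_sell(price=96, qty=1): fills=none; bids=[-] asks=[#5:1@96 #4:6@97 #2:6@103]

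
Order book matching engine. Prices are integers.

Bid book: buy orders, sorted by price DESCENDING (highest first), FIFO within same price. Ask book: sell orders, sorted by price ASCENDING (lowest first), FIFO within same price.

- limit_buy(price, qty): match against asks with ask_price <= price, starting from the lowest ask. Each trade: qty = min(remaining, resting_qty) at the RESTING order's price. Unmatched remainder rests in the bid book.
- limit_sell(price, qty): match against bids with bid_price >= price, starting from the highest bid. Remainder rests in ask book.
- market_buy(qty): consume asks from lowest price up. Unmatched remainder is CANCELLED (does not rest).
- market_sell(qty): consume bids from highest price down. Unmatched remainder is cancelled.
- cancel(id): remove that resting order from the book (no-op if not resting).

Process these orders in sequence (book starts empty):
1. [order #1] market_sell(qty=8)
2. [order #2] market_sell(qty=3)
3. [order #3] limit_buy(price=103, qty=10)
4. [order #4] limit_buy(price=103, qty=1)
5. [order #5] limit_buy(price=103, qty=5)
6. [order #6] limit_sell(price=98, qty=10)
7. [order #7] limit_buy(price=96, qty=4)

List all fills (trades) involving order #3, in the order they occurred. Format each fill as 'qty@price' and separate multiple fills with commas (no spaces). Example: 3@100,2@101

After op 1 [order #1] market_sell(qty=8): fills=none; bids=[-] asks=[-]
After op 2 [order #2] market_sell(qty=3): fills=none; bids=[-] asks=[-]
After op 3 [order #3] limit_buy(price=103, qty=10): fills=none; bids=[#3:10@103] asks=[-]
After op 4 [order #4] limit_buy(price=103, qty=1): fills=none; bids=[#3:10@103 #4:1@103] asks=[-]
After op 5 [order #5] limit_buy(price=103, qty=5): fills=none; bids=[#3:10@103 #4:1@103 #5:5@103] asks=[-]
After op 6 [order #6] limit_sell(price=98, qty=10): fills=#3x#6:10@103; bids=[#4:1@103 #5:5@103] asks=[-]
After op 7 [order #7] limit_buy(price=96, qty=4): fills=none; bids=[#4:1@103 #5:5@103 #7:4@96] asks=[-]

Answer: 10@103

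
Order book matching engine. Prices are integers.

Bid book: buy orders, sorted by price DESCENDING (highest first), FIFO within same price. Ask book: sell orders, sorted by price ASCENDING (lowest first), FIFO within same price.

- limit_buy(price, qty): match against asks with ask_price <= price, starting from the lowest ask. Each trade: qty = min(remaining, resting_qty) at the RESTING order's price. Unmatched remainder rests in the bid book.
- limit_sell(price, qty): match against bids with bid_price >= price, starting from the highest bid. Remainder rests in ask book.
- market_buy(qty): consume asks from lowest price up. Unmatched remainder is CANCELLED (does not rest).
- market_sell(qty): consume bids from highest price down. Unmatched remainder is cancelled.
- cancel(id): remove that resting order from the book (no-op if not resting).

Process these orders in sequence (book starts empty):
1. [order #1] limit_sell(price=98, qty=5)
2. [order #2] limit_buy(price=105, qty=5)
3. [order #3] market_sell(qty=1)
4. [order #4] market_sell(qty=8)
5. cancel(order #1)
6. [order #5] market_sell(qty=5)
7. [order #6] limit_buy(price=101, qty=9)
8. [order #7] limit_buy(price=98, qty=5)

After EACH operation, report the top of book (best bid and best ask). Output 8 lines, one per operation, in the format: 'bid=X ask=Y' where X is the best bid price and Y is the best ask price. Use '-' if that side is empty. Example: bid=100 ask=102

After op 1 [order #1] limit_sell(price=98, qty=5): fills=none; bids=[-] asks=[#1:5@98]
After op 2 [order #2] limit_buy(price=105, qty=5): fills=#2x#1:5@98; bids=[-] asks=[-]
After op 3 [order #3] market_sell(qty=1): fills=none; bids=[-] asks=[-]
After op 4 [order #4] market_sell(qty=8): fills=none; bids=[-] asks=[-]
After op 5 cancel(order #1): fills=none; bids=[-] asks=[-]
After op 6 [order #5] market_sell(qty=5): fills=none; bids=[-] asks=[-]
After op 7 [order #6] limit_buy(price=101, qty=9): fills=none; bids=[#6:9@101] asks=[-]
After op 8 [order #7] limit_buy(price=98, qty=5): fills=none; bids=[#6:9@101 #7:5@98] asks=[-]

Answer: bid=- ask=98
bid=- ask=-
bid=- ask=-
bid=- ask=-
bid=- ask=-
bid=- ask=-
bid=101 ask=-
bid=101 ask=-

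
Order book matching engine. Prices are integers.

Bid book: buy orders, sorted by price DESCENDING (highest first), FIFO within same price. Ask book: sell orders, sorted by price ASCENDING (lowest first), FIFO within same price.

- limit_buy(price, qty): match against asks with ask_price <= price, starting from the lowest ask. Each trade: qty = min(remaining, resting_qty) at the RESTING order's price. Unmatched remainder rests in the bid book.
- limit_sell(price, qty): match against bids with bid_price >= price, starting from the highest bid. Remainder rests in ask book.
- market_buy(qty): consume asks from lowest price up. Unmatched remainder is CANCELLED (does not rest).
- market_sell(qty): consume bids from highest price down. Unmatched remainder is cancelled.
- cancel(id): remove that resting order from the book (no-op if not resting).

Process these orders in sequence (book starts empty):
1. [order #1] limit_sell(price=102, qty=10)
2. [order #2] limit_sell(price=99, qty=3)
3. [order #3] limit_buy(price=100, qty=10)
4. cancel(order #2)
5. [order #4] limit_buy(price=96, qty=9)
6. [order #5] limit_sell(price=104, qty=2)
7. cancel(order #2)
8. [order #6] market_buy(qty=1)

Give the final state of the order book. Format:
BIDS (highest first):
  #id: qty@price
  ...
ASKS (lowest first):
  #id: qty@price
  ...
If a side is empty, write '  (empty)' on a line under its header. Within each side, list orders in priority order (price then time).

Answer: BIDS (highest first):
  #3: 7@100
  #4: 9@96
ASKS (lowest first):
  #1: 9@102
  #5: 2@104

Derivation:
After op 1 [order #1] limit_sell(price=102, qty=10): fills=none; bids=[-] asks=[#1:10@102]
After op 2 [order #2] limit_sell(price=99, qty=3): fills=none; bids=[-] asks=[#2:3@99 #1:10@102]
After op 3 [order #3] limit_buy(price=100, qty=10): fills=#3x#2:3@99; bids=[#3:7@100] asks=[#1:10@102]
After op 4 cancel(order #2): fills=none; bids=[#3:7@100] asks=[#1:10@102]
After op 5 [order #4] limit_buy(price=96, qty=9): fills=none; bids=[#3:7@100 #4:9@96] asks=[#1:10@102]
After op 6 [order #5] limit_sell(price=104, qty=2): fills=none; bids=[#3:7@100 #4:9@96] asks=[#1:10@102 #5:2@104]
After op 7 cancel(order #2): fills=none; bids=[#3:7@100 #4:9@96] asks=[#1:10@102 #5:2@104]
After op 8 [order #6] market_buy(qty=1): fills=#6x#1:1@102; bids=[#3:7@100 #4:9@96] asks=[#1:9@102 #5:2@104]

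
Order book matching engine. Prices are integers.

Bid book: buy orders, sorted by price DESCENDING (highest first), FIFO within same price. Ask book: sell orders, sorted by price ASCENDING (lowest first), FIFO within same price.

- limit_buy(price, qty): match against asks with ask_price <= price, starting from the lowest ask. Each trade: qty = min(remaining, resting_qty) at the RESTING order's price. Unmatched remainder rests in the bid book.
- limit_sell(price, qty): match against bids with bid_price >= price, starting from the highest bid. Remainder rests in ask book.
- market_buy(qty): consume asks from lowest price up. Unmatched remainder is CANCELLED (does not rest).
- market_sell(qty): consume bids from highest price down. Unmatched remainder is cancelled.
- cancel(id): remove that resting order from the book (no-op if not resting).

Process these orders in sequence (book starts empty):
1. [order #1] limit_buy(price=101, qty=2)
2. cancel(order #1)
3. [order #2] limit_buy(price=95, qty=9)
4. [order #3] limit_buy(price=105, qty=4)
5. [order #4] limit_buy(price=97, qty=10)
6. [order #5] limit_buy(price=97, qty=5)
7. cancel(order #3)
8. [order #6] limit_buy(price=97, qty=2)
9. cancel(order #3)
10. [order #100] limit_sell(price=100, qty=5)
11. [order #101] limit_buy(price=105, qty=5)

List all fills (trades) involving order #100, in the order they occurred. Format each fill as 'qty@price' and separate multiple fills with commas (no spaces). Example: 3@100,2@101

Answer: 5@100

Derivation:
After op 1 [order #1] limit_buy(price=101, qty=2): fills=none; bids=[#1:2@101] asks=[-]
After op 2 cancel(order #1): fills=none; bids=[-] asks=[-]
After op 3 [order #2] limit_buy(price=95, qty=9): fills=none; bids=[#2:9@95] asks=[-]
After op 4 [order #3] limit_buy(price=105, qty=4): fills=none; bids=[#3:4@105 #2:9@95] asks=[-]
After op 5 [order #4] limit_buy(price=97, qty=10): fills=none; bids=[#3:4@105 #4:10@97 #2:9@95] asks=[-]
After op 6 [order #5] limit_buy(price=97, qty=5): fills=none; bids=[#3:4@105 #4:10@97 #5:5@97 #2:9@95] asks=[-]
After op 7 cancel(order #3): fills=none; bids=[#4:10@97 #5:5@97 #2:9@95] asks=[-]
After op 8 [order #6] limit_buy(price=97, qty=2): fills=none; bids=[#4:10@97 #5:5@97 #6:2@97 #2:9@95] asks=[-]
After op 9 cancel(order #3): fills=none; bids=[#4:10@97 #5:5@97 #6:2@97 #2:9@95] asks=[-]
After op 10 [order #100] limit_sell(price=100, qty=5): fills=none; bids=[#4:10@97 #5:5@97 #6:2@97 #2:9@95] asks=[#100:5@100]
After op 11 [order #101] limit_buy(price=105, qty=5): fills=#101x#100:5@100; bids=[#4:10@97 #5:5@97 #6:2@97 #2:9@95] asks=[-]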